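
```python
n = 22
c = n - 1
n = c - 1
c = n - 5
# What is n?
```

Trace:
`n = 22` → n = 22
`c = n - 1` → c = 21
`n = c - 1` → n = 20
`c = n - 5` → c = 15
So n = 20

Answer: 20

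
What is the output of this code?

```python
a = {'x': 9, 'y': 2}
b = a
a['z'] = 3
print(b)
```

Key concept: dict aliasing.
Step by step:
`a = {'x': 9, 'y': 2}` → a = {'x': 9, 'y': 2}
`b = a` → b = {'x': 9, 'y': 2} (same object as a)
`a['z'] = 3` → a = {'x': 9, 'y': 2, 'z': 3} (same object as b); b = {'x': 9, 'y': 2, 'z': 3} (same object as a)
`print(b)` → prints {'x': 9, 'y': 2, 'z': 3}

Answer: {'x': 9, 'y': 2, 'z': 3}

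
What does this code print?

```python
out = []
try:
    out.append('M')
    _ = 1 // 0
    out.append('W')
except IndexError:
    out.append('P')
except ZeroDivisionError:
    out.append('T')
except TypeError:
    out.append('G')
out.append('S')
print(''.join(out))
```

Execution trace: 'M' (try body) → 'T' (except ZeroDivisionError) → 'S' (after the try/except). Output: MTS

Answer: MTS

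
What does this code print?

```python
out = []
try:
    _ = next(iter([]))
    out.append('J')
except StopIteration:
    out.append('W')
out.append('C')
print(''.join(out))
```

Execution trace: 'W' (except StopIteration) → 'C' (after the try/except). Output: WC

Answer: WC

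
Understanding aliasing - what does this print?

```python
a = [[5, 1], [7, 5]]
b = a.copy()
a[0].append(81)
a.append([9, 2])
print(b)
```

Key concept: shallow copy with nested lists.
Step by step:
`a = [[5, 1], [7, 5]]` → a = [[5, 1], [7, 5]]
`b = a.copy()` → b = [[5, 1], [7, 5]]
`a[0].append(81)` → a = [[5, 1, 81], [7, 5]]; b = [[5, 1, 81], [7, 5]]
`a.append([9, 2])` → a = [[5, 1, 81], [7, 5], [9, 2]]
`print(b)` → prints [[5, 1, 81], [7, 5]]

Answer: [[5, 1, 81], [7, 5]]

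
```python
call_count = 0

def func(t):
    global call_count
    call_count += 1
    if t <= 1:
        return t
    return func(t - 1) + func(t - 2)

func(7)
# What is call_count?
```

Calls(t) = 1 + Calls(t-1) + Calls(t-2); Calls(0)=Calls(1)=1. For t=7 this gives 41.

Answer: 41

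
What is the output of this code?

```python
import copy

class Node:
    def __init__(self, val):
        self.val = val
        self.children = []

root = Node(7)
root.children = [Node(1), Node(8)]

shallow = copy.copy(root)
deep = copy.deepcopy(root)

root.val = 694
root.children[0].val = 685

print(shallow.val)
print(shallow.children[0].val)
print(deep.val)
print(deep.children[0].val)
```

Key concept: deep copy with custom objects.
Step by step:
`root = Node(7)` → root = Node(val=7, children=[])
`root.children = [Node(1), Node(8)]` → root = Node(val=7, children=[Node(val=1, children=[]), Node(val=8, children=[])])
`shallow = copy.copy(root)` → shallow = Node(val=7, children=[Node(val=1, children=[]), Node(val=8, children=[])])
`deep = copy.deepcopy(root)` → deep = Node(val=7, children=[Node(val=1, children=[]), Node(val=8, children=[])])
`root.val = 694` → root = Node(val=694, children=[Node(val=1, children=[]), Node(val=8, children=[])])
`root.children[0].val = 685` → root = Node(val=694, children=[Node(val=685, children=[]), Node(val=8, children=[])]); shallow = Node(val=7, children=[Node(val=685, children=[]), Node(val=8, children=[])])
`print(shallow.val)` → prints 7
`print(shallow.children[0].val)` → prints 685
`print(deep.val)` → prints 7
`print(deep.children[0].val)` → prints 1

Answer:
7
685
7
1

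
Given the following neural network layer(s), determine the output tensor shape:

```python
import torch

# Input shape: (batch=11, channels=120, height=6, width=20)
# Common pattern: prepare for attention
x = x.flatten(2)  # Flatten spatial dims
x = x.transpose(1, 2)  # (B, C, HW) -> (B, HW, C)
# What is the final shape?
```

Input: (11, 120, 6, 20) -> after flatten(2): (11, 120, 120) -> Output: (11, 120, 120)

Answer: (11, 120, 120)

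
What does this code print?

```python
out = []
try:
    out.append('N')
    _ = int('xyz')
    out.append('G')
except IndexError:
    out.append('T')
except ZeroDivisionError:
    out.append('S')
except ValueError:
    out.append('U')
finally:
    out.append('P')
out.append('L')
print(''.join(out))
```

Execution trace: 'N' (try body) → 'U' (except ValueError) → 'P' (finally) → 'L' (after the try/except). Output: NUPL

Answer: NUPL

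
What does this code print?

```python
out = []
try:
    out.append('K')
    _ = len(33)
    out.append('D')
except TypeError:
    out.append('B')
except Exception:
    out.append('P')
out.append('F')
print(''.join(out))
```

Execution trace: 'K' (try body) → 'B' (except TypeError) → 'F' (after the try/except). Output: KBF

Answer: KBF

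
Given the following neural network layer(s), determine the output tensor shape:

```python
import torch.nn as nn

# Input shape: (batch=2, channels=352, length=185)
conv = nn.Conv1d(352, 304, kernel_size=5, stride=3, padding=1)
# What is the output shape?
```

Input: (2, 352, 185) -> Output: (2, 304, 61)

Answer: (2, 304, 61)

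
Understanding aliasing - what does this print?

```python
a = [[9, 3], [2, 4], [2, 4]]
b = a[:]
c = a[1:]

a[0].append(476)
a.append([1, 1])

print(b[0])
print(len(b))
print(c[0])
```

Key concept: slice with nested mutation.
Step by step:
`a = [[9, 3], [2, 4], [2, 4]]` → a = [[9, 3], [2, 4], [2, 4]]
`b = a[:]` → b = [[9, 3], [2, 4], [2, 4]]
`c = a[1:]` → c = [[2, 4], [2, 4]]
`a[0].append(476)` → a = [[9, 3, 476], [2, 4], [2, 4]]; b = [[9, 3, 476], [2, 4], [2, 4]]
`a.append([1, 1])` → a = [[9, 3, 476], [2, 4], [2, 4], [1, 1]]
`print(b[0])` → prints [9, 3, 476]
`print(len(b))` → prints 3
`print(c[0])` → prints [2, 4]

Answer:
[9, 3, 476]
3
[2, 4]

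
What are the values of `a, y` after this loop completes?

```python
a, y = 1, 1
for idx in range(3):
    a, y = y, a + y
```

Fibonacci: after 3 iterations
`a, y` takes the values: (1, 1) → (1, 2) → (2, 3) → (3, 5)

Answer: 3, 5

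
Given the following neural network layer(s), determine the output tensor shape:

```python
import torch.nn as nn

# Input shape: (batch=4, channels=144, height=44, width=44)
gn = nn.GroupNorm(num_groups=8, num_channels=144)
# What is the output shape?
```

Input: (4, 144, 44, 44) -> Output: (4, 144, 44, 44)

Answer: (4, 144, 44, 44)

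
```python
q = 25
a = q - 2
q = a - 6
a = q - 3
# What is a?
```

Trace:
`q = 25` → q = 25
`a = q - 2` → a = 23
`q = a - 6` → q = 17
`a = q - 3` → a = 14
So a = 14

Answer: 14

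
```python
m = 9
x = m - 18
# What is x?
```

Trace:
`m = 9` → m = 9
`x = m - 18` → x = -9
So x = -9

Answer: -9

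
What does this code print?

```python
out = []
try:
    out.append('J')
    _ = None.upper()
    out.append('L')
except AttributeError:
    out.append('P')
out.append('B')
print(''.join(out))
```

Execution trace: 'J' (try body) → 'P' (except AttributeError) → 'B' (after the try/except). Output: JPB

Answer: JPB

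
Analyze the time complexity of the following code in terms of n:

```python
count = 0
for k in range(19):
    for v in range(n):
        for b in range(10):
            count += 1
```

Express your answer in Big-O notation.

Each loop level contributes: 1 × n × 1. Multiplying the contributions gives O(n).

Answer: O(n)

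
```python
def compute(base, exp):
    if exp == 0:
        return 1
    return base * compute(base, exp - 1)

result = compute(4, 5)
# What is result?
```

compute(4, 5) = 4 * 4 * 4 * 4 * 4 = 1024

Answer: 1024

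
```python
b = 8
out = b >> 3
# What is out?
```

Trace:
`b = 8` → b = 8
`out = b >> 3` → out = 1
So out = 1

Answer: 1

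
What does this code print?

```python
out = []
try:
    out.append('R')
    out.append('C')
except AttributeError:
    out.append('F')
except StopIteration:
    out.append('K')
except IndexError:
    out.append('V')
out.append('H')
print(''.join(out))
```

Execution trace: 'R' (try body) → 'C' (try body, no exception) → 'H' (after the try/except). Output: RCH

Answer: RCH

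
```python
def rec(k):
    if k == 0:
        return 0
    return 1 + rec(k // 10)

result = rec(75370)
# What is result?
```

Count of digits of 75370: 5

Answer: 5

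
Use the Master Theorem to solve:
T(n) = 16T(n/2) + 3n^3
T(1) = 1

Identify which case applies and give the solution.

a=16, b=2, f(n)=3n^3. log_2(16) = 4. Since c=3 < 4, Case 1 applies: T(n) = Θ(n^log_b(a)) = O(n^4).

Answer: O(n^4) - Case 1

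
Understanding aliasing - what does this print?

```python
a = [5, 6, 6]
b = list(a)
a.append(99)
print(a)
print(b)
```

Key concept: list() constructor creates copy.
Step by step:
`a = [5, 6, 6]` → a = [5, 6, 6]
`b = list(a)` → b = [5, 6, 6]
`a.append(99)` → a = [5, 6, 6, 99]
`print(a)` → prints [5, 6, 6, 99]
`print(b)` → prints [5, 6, 6]

Answer:
[5, 6, 6, 99]
[5, 6, 6]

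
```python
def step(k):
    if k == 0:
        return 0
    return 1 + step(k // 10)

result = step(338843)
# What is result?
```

Count of digits of 338843: 6

Answer: 6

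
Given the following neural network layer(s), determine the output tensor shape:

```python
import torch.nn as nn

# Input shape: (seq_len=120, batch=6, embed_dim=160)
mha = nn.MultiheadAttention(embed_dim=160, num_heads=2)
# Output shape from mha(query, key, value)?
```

Input: (120, 6, 160) -> Output: (120, 6, 160)

Answer: (120, 6, 160)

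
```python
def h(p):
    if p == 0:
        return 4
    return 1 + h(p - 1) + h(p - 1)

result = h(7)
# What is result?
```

h(p) = 1 + 2·h(p-1), h(0)=4. Closed form: (4+1)·2^7 - 1 = 639.

Answer: 639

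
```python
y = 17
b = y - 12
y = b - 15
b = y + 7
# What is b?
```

Trace:
`y = 17` → y = 17
`b = y - 12` → b = 5
`y = b - 15` → y = -10
`b = y + 7` → b = -3
So b = -3

Answer: -3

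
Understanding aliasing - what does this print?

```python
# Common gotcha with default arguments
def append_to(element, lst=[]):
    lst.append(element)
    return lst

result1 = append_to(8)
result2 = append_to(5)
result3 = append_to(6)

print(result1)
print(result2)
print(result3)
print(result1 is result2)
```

Key concept: mutable default argument gotcha.
Step by step:
`result1 = append_to(8)` → result1 = [8]
`result2 = append_to(5)` → result1 = [8, 5] (same object as result2); result2 = [8, 5] (same object as result1)
`result3 = append_to(6)` → result1 = [8, 5, 6] (same object as result2, result3); result2 = [8, 5, 6] (same object as result1, result3); result3 = [8, 5, 6] (same object as result1, result2)
`print(result1)` → prints [8, 5, 6]
`print(result2)` → prints [8, 5, 6]
`print(result3)` → prints [8, 5, 6]
`print(result1 is result2)` → prints True

Answer:
[8, 5, 6]
[8, 5, 6]
[8, 5, 6]
True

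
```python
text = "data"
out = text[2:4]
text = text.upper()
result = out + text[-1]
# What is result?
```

Trace:
`text = "data"` → text = 'data'
`out = text[2:4]` → out = 'ta'
`text = text.upper()` → text = 'DATA'
`result = out + text[-1]` → result = 'taA'
So result = 'taA'

Answer: 'taA'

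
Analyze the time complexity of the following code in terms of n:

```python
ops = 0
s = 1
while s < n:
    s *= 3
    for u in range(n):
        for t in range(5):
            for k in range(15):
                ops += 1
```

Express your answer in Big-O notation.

Each loop level contributes: log n × n × 1 × 1. Multiplying the contributions gives O(n log n).

Answer: O(n log n)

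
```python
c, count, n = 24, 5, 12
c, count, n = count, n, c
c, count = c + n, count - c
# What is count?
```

Trace:
`c, count, n = 24, 5, 12` → c = 24; count = 5; n = 12
`c, count, n = count, n, c` → c = 5; count = 12; n = 24
`c, count = c + n, count - c` → c = 29; count = 7
So count = 7

Answer: 7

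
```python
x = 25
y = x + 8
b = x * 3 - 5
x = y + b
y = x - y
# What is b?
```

Trace:
`x = 25` → x = 25
`y = x + 8` → y = 33
`b = x * 3 - 5` → b = 70
`x = y + b` → x = 103
`y = x - y` → y = 70
So b = 70

Answer: 70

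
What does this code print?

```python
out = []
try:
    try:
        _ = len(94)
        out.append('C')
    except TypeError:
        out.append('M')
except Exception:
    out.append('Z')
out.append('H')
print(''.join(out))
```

Execution trace: 'M' (inner except TypeError) → 'H' (after the try/except). Output: MH

Answer: MH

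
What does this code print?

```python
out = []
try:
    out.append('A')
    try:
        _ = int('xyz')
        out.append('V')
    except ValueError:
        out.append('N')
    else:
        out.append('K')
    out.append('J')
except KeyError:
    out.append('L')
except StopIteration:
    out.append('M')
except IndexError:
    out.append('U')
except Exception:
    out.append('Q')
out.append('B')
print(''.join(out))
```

Execution trace: 'A' (try body) → 'N' (inner except ValueError) → 'J' (try body, no exception) → 'B' (after the try/except). Output: ANJB

Answer: ANJB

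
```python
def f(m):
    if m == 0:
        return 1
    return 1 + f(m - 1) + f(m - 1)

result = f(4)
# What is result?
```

f(m) = 1 + 2·f(m-1), f(0)=1. Closed form: (1+1)·2^4 - 1 = 31.

Answer: 31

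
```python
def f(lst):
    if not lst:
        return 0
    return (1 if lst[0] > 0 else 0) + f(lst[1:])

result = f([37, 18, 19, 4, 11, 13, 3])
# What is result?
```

Count of positive elements in [37, 18, 19, 4, 11, 13, 3] = 7

Answer: 7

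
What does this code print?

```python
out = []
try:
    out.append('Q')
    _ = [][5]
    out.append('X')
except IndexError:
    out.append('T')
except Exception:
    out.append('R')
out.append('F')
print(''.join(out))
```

Execution trace: 'Q' (try body) → 'T' (except IndexError) → 'F' (after the try/except). Output: QTF

Answer: QTF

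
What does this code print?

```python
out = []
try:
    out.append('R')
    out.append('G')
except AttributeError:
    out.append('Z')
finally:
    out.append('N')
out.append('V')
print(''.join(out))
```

Execution trace: 'R' (try body) → 'G' (try body, no exception) → 'N' (finally) → 'V' (after the try/except). Output: RGNV

Answer: RGNV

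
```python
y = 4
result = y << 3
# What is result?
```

Trace:
`y = 4` → y = 4
`result = y << 3` → result = 32
So result = 32

Answer: 32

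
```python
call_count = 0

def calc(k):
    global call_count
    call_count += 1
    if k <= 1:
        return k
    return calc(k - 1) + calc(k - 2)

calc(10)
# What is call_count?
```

Calls(k) = 1 + Calls(k-1) + Calls(k-2); Calls(0)=Calls(1)=1. For k=10 this gives 177.

Answer: 177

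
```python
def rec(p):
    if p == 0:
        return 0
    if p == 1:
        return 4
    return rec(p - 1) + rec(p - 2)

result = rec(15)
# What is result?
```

Build up from base cases: rec(0)=0, rec(1)=4, rec(2)=4, rec(3)=8, rec(4)=12, rec(5)=20, rec(6)=32, ..., rec(15)=2440

Answer: 2440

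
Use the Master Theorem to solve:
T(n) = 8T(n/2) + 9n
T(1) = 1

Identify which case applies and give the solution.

a=8, b=2, f(n)=9n. log_2(8) = 3. Since c=1 < 3, Case 1 applies: T(n) = Θ(n^log_b(a)) = O(n^3).

Answer: O(n^3) - Case 1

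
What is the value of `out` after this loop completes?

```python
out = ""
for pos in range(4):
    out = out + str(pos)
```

Concatenate digits 0 to 3
`out` takes the values: "" → "0" → "01" → "012" → "0123"

Answer: "0123"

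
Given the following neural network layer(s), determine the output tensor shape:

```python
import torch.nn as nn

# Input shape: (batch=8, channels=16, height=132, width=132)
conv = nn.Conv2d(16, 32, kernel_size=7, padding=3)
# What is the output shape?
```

Input: (8, 16, 132, 132) -> Output: (8, 32, 132, 132)

Answer: (8, 32, 132, 132)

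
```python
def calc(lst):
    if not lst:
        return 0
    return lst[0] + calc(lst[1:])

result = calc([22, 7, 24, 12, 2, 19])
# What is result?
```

22 + 7 + 24 + 12 + 2 + 19 + 0 = 86

Answer: 86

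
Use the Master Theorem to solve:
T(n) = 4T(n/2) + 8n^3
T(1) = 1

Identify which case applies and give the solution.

a=4, b=2, f(n)=8n^3. log_2(4) = 2. Since c=3 > 2 and the regularity condition holds (4(n/2)^3 = (4/2^3)n^3 with 4/2^3 < 1), Case 3 applies: T(n) = Θ(f(n)) = O(n^3).

Answer: O(n^3) - Case 3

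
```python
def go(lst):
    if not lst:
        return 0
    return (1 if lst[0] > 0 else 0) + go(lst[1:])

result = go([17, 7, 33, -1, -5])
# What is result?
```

Count of positive elements in [17, 7, 33, -1, -5] = 3

Answer: 3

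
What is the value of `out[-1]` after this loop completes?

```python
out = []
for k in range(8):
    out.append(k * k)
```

Last element of squares 0 to 7
`out` takes the values: [] → [0] → [0, 1] → [0, 1, 4] → [0, 1, 4, 9] → [0, 1, 4, 9, 16] → [0, 1, 4, 9, 16, 25] → [0, 1, 4, 9, 16, 25, 36] → [0, 1, 4, 9, 16, 25, 36, 49]
So `out[-1]` = 49

Answer: 49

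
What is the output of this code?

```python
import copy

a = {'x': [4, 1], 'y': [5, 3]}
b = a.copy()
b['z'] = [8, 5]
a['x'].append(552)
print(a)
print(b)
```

Key concept: shallow copy of dict with mutable values.
Step by step:
`a = {'x': [4, 1], 'y': [5, 3]}` → a = {'x': [4, 1], 'y': [5, 3]}
`b = a.copy()` → b = {'x': [4, 1], 'y': [5, 3]}
`b['z'] = [8, 5]` → b = {'x': [4, 1], 'y': [5, 3], 'z': [8, 5]}
`a['x'].append(552)` → a = {'x': [4, 1, 552], 'y': [5, 3]}; b = {'x': [4, 1, 552], 'y': [5, 3], 'z': [8, 5]}
`print(a)` → prints {'x': [4, 1, 552], 'y': [5, 3]}
`print(b)` → prints {'x': [4, 1, 552], 'y': [5, 3], 'z': [8, 5]}

Answer:
{'x': [4, 1, 552], 'y': [5, 3]}
{'x': [4, 1, 552], 'y': [5, 3], 'z': [8, 5]}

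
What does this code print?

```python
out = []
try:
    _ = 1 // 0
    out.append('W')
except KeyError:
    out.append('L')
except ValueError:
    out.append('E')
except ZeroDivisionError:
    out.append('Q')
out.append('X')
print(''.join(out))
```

Execution trace: 'Q' (except ZeroDivisionError) → 'X' (after the try/except). Output: QX

Answer: QX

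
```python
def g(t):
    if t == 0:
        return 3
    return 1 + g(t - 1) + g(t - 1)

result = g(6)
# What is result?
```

g(t) = 1 + 2·g(t-1), g(0)=3. Closed form: (3+1)·2^6 - 1 = 255.

Answer: 255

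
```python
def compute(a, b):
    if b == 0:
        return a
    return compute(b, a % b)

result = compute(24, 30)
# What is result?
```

compute(24, 30) -> compute(30, 24) -> compute(24, 6) -> compute(6, 0) -> 6

Answer: 6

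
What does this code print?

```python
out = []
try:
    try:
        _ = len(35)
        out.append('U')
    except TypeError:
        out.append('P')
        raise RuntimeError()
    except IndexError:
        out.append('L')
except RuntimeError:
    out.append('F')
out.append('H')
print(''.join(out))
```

Execution trace: 'P' (inner except TypeError) → 'F' (outer except RuntimeError) → 'H' (after the try/except). Output: PFH

Answer: PFH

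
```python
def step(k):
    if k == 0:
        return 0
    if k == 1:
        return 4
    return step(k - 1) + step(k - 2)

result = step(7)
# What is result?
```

Build up from base cases: step(0)=0, step(1)=4, step(2)=4, step(3)=8, step(4)=12, step(5)=20, step(6)=32, ..., step(7)=52

Answer: 52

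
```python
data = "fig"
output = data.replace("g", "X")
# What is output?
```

Trace:
`data = "fig"` → data = 'fig'
`output = data.replace("g", "X")` → output = 'fiX'
So output = 'fiX'

Answer: 'fiX'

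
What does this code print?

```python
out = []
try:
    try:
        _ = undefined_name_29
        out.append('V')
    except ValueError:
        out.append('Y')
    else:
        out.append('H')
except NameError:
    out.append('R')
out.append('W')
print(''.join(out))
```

Execution trace: 'R' (outer except NameError) → 'W' (after the try/except). Output: RW

Answer: RW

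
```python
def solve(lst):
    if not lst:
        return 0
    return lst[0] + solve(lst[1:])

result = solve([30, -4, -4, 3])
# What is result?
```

30 + (-4) + (-4) + 3 + 0 = 25

Answer: 25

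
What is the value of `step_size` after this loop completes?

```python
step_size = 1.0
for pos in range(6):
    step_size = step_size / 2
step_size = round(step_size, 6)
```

Halving LR 6 times: 1 / 2^6
`step_size` takes the values: 1.0 → 0.5 → 0.25 → 0.125 → 0.0625 → 0.03125 → 0.015625

Answer: 0.015625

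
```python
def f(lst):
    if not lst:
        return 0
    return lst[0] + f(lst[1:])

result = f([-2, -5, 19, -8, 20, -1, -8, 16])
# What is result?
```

(-2) + (-5) + 19 + (-8) + 20 + (-1) + (-8) + 16 + 0 = 31

Answer: 31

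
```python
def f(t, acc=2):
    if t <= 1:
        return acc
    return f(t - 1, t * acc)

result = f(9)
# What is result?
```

Accumulator trace (n, acc): (9, 2) -> (8, 18) -> (7, 144) -> (6, 1008) -> (5, 6048) -> (4, 30240) -> (3, 120960) -> (2, 362880) -> (1, 725760) -> return 725760

Answer: 725760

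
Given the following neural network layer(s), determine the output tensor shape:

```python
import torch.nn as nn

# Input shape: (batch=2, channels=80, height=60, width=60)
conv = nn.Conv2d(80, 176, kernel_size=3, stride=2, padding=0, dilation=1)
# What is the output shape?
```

Input: (2, 80, 60, 60) -> Output: (2, 176, 29, 29)

Answer: (2, 176, 29, 29)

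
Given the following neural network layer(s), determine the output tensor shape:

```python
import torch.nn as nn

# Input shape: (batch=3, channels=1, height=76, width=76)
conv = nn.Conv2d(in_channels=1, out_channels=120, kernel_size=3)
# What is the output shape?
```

Input: (3, 1, 76, 76) -> Output: (3, 120, 74, 74)

Answer: (3, 120, 74, 74)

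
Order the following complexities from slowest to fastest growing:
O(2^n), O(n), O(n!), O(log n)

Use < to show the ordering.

Ordered by growth rate: O(log n) < O(n) < O(2^n) < O(n!)

Answer: O(log n) < O(n) < O(2^n) < O(n!)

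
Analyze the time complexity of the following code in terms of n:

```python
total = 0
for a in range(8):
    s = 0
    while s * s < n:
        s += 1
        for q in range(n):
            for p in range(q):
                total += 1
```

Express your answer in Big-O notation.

Each loop level contributes: 1 × √n × n × n. Multiplying the contributions gives O(n^2√n).

Answer: O(n^2√n)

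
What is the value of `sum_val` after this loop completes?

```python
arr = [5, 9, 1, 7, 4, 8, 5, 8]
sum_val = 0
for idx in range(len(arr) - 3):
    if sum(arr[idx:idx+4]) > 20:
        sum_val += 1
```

Count windows with sum > 20
`sum_val` takes the values: 0 → 1 → 2 → 3 → 4

Answer: 4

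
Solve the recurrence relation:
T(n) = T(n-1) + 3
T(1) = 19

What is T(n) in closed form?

Unrolling: T(n) = T(1) + 3·(n-1) = 19 + 3(n-1) = 3n + 16.

Answer: T(n) = 3n + 16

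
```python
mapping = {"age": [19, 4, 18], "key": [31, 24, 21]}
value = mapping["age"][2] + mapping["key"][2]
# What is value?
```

Trace:
`mapping = {"age": [19, 4, 18], "key": [31, 24, 21]}` → mapping = {'age': [19, 4, 18], 'key': [31, 24, 21]}
`value = mapping["age"][2] + mapping["key"][2]` → value = 39
So value = 39

Answer: 39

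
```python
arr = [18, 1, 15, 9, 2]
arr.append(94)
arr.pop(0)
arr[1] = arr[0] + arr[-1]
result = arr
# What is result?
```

Trace:
`arr = [18, 1, 15, 9, 2]` → arr = [18, 1, 15, 9, 2]
`arr.append(94)` → arr = [18, 1, 15, 9, 2, 94]
`arr.pop(0)` → arr = [1, 15, 9, 2, 94]
`arr[1] = arr[0] + arr[-1]` → arr = [1, 95, 9, 2, 94]
`result = arr` → result = [1, 95, 9, 2, 94]
So result = [1, 95, 9, 2, 94]

Answer: [1, 95, 9, 2, 94]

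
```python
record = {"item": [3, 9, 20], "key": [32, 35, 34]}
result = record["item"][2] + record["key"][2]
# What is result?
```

Trace:
`record = {"item": [3, 9, 20], "key": [32, 35, 34]}` → record = {'item': [3, 9, 20], 'key': [32, 35, 34]}
`result = record["item"][2] + record["key"][2]` → result = 54
So result = 54

Answer: 54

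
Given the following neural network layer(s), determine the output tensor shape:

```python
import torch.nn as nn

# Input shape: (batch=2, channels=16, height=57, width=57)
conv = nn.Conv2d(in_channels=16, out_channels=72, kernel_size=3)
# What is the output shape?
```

Input: (2, 16, 57, 57) -> Output: (2, 72, 55, 55)

Answer: (2, 72, 55, 55)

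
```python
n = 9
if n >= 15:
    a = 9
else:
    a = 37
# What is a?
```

Trace:
`n = 9` → n = 9
`if n >= 15: ...` → n >= 15 is False, take else branch → a = 37
So a = 37

Answer: 37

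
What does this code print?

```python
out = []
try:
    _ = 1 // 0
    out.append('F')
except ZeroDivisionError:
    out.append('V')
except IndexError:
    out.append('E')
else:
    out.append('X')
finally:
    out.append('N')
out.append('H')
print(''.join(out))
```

Execution trace: 'V' (except ZeroDivisionError) → 'N' (finally) → 'H' (after the try/except). Output: VNH

Answer: VNH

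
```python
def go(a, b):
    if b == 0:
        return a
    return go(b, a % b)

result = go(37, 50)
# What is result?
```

go(37, 50) -> go(50, 37) -> go(37, 13) -> go(13, 11) -> go(11, 2) -> go(2, 1) -> go(1, 0) -> 1

Answer: 1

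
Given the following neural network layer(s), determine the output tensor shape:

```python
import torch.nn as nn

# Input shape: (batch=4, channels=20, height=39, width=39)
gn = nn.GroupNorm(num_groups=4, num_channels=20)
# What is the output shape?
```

Input: (4, 20, 39, 39) -> Output: (4, 20, 39, 39)

Answer: (4, 20, 39, 39)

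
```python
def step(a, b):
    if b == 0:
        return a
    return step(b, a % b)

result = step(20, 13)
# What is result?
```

step(20, 13) -> step(13, 7) -> step(7, 6) -> step(6, 1) -> step(1, 0) -> 1

Answer: 1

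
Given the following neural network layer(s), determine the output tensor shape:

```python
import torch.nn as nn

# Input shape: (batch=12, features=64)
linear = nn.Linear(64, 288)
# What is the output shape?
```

Input: (12, 64) -> Output: (12, 288)

Answer: (12, 288)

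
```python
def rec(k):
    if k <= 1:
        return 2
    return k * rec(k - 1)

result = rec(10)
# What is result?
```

rec(10) = 10 * 9 * 8 * 7 * 6 * 5 * 4 * 3 * 2 * 2 = 7257600

Answer: 7257600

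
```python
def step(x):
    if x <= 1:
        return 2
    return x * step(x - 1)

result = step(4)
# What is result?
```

step(4) = 4 * 3 * 2 * 2 = 48

Answer: 48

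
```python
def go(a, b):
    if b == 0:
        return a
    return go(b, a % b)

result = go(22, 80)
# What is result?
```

go(22, 80) -> go(80, 22) -> go(22, 14) -> go(14, 8) -> go(8, 6) -> go(6, 2) -> go(2, 0) -> 2

Answer: 2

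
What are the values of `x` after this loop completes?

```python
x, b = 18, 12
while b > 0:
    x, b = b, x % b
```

GCD of 18 and 12
`x` takes the values: 18 → 12 → 6

Answer: 6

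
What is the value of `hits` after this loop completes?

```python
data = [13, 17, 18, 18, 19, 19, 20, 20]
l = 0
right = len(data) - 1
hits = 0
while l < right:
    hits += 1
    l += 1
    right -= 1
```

Iterations until pointers meet (list length 8)
`hits` takes the values: 0 → 1 → 2 → 3 → 4

Answer: 4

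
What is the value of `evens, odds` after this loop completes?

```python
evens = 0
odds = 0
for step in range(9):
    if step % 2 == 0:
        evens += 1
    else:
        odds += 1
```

Count evens and odds in range(9)
`evens, odds` takes the values: (0, 0) → (1, 0) → (1, 1) → (2, 1) → (2, 2) → (3, 2) → (3, 3) → (4, 3) → (4, 4) → (5, 4)

Answer: 5, 4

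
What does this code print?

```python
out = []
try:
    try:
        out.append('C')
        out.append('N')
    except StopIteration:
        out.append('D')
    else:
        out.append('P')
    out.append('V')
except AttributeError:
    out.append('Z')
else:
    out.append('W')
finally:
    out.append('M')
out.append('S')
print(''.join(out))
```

Execution trace: 'C' (inner try body) → 'N' (inner try body, no exception) → 'P' (inner else) → 'V' (try body, no exception) → 'W' (else) → 'M' (finally) → 'S' (after the try/except). Output: CNPVWMS

Answer: CNPVWMS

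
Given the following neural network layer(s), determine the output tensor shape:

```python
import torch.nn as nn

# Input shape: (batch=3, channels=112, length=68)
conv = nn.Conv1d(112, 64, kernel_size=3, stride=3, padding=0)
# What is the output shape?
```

Input: (3, 112, 68) -> Output: (3, 64, 22)

Answer: (3, 64, 22)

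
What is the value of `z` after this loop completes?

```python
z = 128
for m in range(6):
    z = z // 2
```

Halve 6 times: 128 // 2^6 = 2
`z` takes the values: 128 → 64 → 32 → 16 → 8 → 4 → 2

Answer: 2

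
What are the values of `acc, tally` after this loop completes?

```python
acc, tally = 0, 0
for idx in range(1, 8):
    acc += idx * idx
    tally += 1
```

Sum of squares and count
`acc, tally` takes the values: (0, 0) → (1, 0) → (1, 1) → (5, 1) → (5, 2) → (14, 2) → (14, 3) → (30, 3) → (30, 4) → (55, 4) → (55, 5) → (91, 5) → (91, 6) → (140, 6) → (140, 7)

Answer: 140, 7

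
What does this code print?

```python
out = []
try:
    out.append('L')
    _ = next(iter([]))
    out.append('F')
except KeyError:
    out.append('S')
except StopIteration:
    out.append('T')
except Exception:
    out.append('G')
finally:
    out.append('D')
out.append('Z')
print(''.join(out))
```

Execution trace: 'L' (try body) → 'T' (except StopIteration) → 'D' (finally) → 'Z' (after the try/except). Output: LTDZ

Answer: LTDZ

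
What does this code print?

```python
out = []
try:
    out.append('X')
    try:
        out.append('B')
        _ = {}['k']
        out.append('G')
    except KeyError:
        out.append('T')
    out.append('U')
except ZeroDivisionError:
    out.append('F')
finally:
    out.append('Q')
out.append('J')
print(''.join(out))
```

Execution trace: 'X' (try body) → 'B' (inner try body) → 'T' (inner except KeyError) → 'U' (try body, no exception) → 'Q' (finally) → 'J' (after the try/except). Output: XBTUQJ

Answer: XBTUQJ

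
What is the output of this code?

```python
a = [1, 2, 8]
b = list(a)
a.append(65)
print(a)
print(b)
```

Key concept: list() constructor creates copy.
Step by step:
`a = [1, 2, 8]` → a = [1, 2, 8]
`b = list(a)` → b = [1, 2, 8]
`a.append(65)` → a = [1, 2, 8, 65]
`print(a)` → prints [1, 2, 8, 65]
`print(b)` → prints [1, 2, 8]

Answer:
[1, 2, 8, 65]
[1, 2, 8]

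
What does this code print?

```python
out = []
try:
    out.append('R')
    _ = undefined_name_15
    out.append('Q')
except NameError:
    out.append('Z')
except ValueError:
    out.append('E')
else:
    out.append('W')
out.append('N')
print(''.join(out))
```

Execution trace: 'R' (try body) → 'Z' (except NameError) → 'N' (after the try/except). Output: RZN

Answer: RZN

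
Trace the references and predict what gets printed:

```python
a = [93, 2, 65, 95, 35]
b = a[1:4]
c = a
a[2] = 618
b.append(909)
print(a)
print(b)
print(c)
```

Key concept: slice vs alias.
Step by step:
`a = [93, 2, 65, 95, 35]` → a = [93, 2, 65, 95, 35]
`b = a[1:4]` → b = [2, 65, 95]
`c = a` → c = [93, 2, 65, 95, 35] (same object as a)
`a[2] = 618` → a = [93, 2, 618, 95, 35] (same object as c); c = [93, 2, 618, 95, 35] (same object as a)
`b.append(909)` → b = [2, 65, 95, 909]
`print(a)` → prints [93, 2, 618, 95, 35]
`print(b)` → prints [2, 65, 95, 909]
`print(c)` → prints [93, 2, 618, 95, 35]

Answer:
[93, 2, 618, 95, 35]
[2, 65, 95, 909]
[93, 2, 618, 95, 35]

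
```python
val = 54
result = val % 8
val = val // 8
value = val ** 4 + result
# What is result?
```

Trace:
`val = 54` → val = 54
`result = val % 8` → result = 6
`val = val // 8` → val = 6
`value = val ** 4 + result` → value = 1302
So result = 6

Answer: 6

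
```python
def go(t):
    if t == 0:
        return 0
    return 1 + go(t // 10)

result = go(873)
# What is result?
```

Count of digits of 873: 3

Answer: 3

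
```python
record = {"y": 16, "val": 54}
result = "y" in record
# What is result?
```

Trace:
`record = {"y": 16, "val": 54}` → record = {'y': 16, 'val': 54}
`result = "y" in record` → result = True
So result = True

Answer: True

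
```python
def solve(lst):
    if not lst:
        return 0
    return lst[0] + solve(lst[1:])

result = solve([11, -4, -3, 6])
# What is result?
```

11 + (-4) + (-3) + 6 + 0 = 10

Answer: 10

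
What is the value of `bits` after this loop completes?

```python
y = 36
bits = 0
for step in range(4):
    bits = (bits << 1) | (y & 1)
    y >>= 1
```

Reverse lowest 4 bits of 36
`bits` takes the values: 0 → 1 → 2

Answer: 2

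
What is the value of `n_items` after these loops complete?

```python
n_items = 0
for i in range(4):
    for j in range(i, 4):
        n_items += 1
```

Upper triangle: 4 + 3 + ... + 1
`n_items` takes the values: 0 → 1 → 2 → 3 → 4 → 5 → 6 → 7 → 8 → 9 → 10

Answer: 10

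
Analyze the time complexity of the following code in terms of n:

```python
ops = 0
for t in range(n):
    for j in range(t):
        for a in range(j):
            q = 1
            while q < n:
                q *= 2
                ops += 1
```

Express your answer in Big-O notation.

Each loop level contributes: n × n × n × log n. Multiplying the contributions gives O(n^3 log n).

Answer: O(n^3 log n)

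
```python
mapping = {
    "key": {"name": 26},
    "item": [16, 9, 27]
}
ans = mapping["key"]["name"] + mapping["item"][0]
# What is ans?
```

Trace:
`mapping = { ...` → mapping = {'key': {'name': 26}, 'item': [16, 9, 27]}
`ans = mapping["key"]["name"] + mapping["item"][0]` → ans = 42
So ans = 42

Answer: 42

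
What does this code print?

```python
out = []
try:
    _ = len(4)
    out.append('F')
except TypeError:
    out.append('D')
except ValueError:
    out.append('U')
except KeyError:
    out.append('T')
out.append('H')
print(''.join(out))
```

Execution trace: 'D' (except TypeError) → 'H' (after the try/except). Output: DH

Answer: DH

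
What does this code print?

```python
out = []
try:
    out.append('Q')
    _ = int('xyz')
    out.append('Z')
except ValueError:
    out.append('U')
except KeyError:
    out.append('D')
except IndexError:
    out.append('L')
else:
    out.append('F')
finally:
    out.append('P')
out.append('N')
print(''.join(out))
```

Execution trace: 'Q' (try body) → 'U' (except ValueError) → 'P' (finally) → 'N' (after the try/except). Output: QUPN

Answer: QUPN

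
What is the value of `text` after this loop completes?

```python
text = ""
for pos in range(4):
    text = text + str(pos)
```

Concatenate digits 0 to 3
`text` takes the values: "" → "0" → "01" → "012" → "0123"

Answer: "0123"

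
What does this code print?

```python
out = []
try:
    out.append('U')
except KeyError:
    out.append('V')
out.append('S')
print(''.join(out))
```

Execution trace: 'U' (try body, no exception) → 'S' (after the try/except). Output: US

Answer: US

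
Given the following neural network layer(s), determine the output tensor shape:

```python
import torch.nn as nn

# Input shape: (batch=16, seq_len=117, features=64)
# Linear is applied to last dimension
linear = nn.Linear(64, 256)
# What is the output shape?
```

Input: (16, 117, 64) -> Output: (16, 117, 256)

Answer: (16, 117, 256)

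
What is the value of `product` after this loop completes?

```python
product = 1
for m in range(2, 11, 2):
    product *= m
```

Product of even numbers 2 to 10
`product` takes the values: 1 → 2 → 8 → 48 → 384 → 3840

Answer: 3840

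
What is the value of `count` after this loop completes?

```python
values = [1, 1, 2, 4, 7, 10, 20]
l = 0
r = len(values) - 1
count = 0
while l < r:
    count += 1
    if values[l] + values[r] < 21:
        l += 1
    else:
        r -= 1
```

Steps to find pair summing to 21
`count` takes the values: 0 → 1 → 2 → 3 → 4 → 5 → 6

Answer: 6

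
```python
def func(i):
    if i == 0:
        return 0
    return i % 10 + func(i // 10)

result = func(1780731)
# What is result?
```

Sum of digits of 1780731: 1 + 3 + 7 + 0 + 8 + 7 + 1 = 27

Answer: 27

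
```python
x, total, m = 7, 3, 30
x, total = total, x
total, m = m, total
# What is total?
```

Trace:
`x, total, m = 7, 3, 30` → x = 7; total = 3; m = 30
`x, total = total, x` → x = 3; total = 7
`total, m = m, total` → total = 30; m = 7
So total = 30

Answer: 30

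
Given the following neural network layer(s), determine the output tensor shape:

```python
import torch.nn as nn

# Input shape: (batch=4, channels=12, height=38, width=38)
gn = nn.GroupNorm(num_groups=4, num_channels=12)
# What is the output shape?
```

Input: (4, 12, 38, 38) -> Output: (4, 12, 38, 38)

Answer: (4, 12, 38, 38)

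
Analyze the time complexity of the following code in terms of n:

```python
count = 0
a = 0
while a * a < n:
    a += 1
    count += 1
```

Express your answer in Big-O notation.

Each loop level contributes: √n. Multiplying the contributions gives O(√n).

Answer: O(√n)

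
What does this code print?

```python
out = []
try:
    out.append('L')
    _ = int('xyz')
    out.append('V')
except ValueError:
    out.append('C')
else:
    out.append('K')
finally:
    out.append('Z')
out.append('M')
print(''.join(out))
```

Execution trace: 'L' (try body) → 'C' (except ValueError) → 'Z' (finally) → 'M' (after the try/except). Output: LCZM

Answer: LCZM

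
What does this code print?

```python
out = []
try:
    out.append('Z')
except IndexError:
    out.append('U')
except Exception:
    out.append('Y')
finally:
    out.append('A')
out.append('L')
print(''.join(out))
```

Execution trace: 'Z' (try body, no exception) → 'A' (finally) → 'L' (after the try/except). Output: ZAL

Answer: ZAL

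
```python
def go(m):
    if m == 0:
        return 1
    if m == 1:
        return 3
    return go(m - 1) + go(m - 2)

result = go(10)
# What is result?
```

Build up from base cases: go(0)=1, go(1)=3, go(2)=4, go(3)=7, go(4)=11, go(5)=18, go(6)=29, ..., go(10)=199

Answer: 199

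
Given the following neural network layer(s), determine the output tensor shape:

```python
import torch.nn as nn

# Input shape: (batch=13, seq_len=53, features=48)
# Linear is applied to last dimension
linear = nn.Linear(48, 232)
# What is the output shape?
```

Input: (13, 53, 48) -> Output: (13, 53, 232)

Answer: (13, 53, 232)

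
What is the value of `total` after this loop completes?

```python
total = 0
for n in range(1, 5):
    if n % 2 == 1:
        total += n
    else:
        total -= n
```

Add odd, subtract even
`total` takes the values: 0 → 1 → -1 → 2 → -2

Answer: -2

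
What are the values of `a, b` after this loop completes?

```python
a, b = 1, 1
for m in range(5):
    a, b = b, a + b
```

Fibonacci: after 5 iterations
`a, b` takes the values: (1, 1) → (1, 2) → (2, 3) → (3, 5) → (5, 8) → (8, 13)

Answer: 8, 13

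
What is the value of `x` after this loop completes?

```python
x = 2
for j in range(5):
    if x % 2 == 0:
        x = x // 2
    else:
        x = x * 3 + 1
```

Collatz-style transformation from 2
`x` takes the values: 2 → 1 → 4 → 2 → 1 → 4

Answer: 4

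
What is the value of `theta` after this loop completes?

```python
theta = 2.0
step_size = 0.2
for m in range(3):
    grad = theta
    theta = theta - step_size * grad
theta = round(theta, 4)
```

Gradient descent: w = 2.0 * (1 - 0.2)^3
`theta` takes the values: 2.0 → 1.6 → 1.28 → 1.024

Answer: 1.024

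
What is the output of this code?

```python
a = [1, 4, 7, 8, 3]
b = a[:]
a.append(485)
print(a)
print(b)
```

Key concept: slice [:] creates copy.
Step by step:
`a = [1, 4, 7, 8, 3]` → a = [1, 4, 7, 8, 3]
`b = a[:]` → b = [1, 4, 7, 8, 3]
`a.append(485)` → a = [1, 4, 7, 8, 3, 485]
`print(a)` → prints [1, 4, 7, 8, 3, 485]
`print(b)` → prints [1, 4, 7, 8, 3]

Answer:
[1, 4, 7, 8, 3, 485]
[1, 4, 7, 8, 3]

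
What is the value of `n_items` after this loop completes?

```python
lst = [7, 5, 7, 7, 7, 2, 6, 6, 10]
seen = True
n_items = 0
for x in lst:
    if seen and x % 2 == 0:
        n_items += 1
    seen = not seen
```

Count even values at even positions
`n_items` takes the values: 0 → 1 → 2

Answer: 2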